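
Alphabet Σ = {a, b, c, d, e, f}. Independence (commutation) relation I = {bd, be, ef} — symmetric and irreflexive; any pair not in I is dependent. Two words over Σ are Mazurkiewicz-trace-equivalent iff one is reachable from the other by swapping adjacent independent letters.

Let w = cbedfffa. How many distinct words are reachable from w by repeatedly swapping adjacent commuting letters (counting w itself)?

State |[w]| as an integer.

0(c) covers ∅
1(b) covers 0:c
2(e) covers 0:c
3(d) covers 2:e
4(f) covers 1:b, 3:d
5(f) covers 4:f
6(f) covers 5:f
7(a) covers 6:f
floor of heap: 0:c
completions by unplaced set U, small U first (add the entries for U minus each lowest piece of U):
  |U|=1: {7}:1
  |U|=2: {6,7}:1
  |U|=3: {5,6,7}:1
  |U|=4: {4,5,6,7}:1
  |U|=5: {1,4,5,6,7}:1  {3,4,5,6,7}:1
  |U|=6: {1,3,4,5,6,7}:2  {2,3,4,5,6,7}:1
  start at 0(c): 3

3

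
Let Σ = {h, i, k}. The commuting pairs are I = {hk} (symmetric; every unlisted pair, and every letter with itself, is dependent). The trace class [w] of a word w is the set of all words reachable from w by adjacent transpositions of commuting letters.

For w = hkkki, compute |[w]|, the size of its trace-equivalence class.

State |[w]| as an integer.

0(h) covers ∅
1(k) covers ∅
2(k) covers 1:k
3(k) covers 2:k
4(i) covers 0:h, 3:k
floor of heap: 0:h, 1:k
completions by unplaced set U, small U first (add the entries for U minus each lowest piece of U):
  |U|=1: {4}:1
  |U|=2: {0,4}:1  {3,4}:1
  |U|=3: {0,3,4}:2  {2,3,4}:1
  start at 0(h): 1
  start at 1(k): 3
sum over floor = 4

4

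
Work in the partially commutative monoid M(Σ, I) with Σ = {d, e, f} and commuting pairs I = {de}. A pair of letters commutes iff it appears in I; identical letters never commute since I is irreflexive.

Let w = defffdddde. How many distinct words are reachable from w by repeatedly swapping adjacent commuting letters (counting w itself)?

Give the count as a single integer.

10

0(d) covers ∅
1(e) covers ∅
2(f) covers 0:d, 1:e
3(f) covers 2:f
4(f) covers 3:f
5(d) covers 4:f
6(d) covers 5:d
7(d) covers 6:d
8(d) covers 7:d
9(e) covers 4:f
floor of heap: 0:d, 1:e
completions by unplaced set U, small U first (add the entries for U minus each lowest piece of U):
  |U|=1: {8}:1  {9}:1
  |U|=2: {7,8}:1  {8,9}:2
  |U|=3: {6,7,8}:1  {7,8,9}:3
  |U|=4: {5,6,7,8}:1  {6,7,8,9}:4
  |U|=5: {5,6,7,8,9}:5
  |U|=6: {4,5,6,7,8,9}:5
  |U|=7: {3,4,5,6,7,8,9}:5
  |U|=8: {2,3,4,5,6,7,8,9}:5
  start at 0(d): 5
  start at 1(e): 5
sum over floor = 10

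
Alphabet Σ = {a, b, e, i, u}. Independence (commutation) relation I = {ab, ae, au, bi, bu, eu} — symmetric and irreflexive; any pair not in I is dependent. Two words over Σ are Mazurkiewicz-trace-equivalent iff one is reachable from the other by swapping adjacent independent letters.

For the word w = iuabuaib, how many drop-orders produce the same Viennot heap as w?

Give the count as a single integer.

0(i) covers ∅
1(u) covers 0:i
2(a) covers 0:i
3(b) covers ∅
4(u) covers 1:u
5(a) covers 2:a
6(i) covers 4:u, 5:a
7(b) covers 3:b
floor of heap: 0:i, 3:b
completions by unplaced set U, small U first (add the entries for U minus each lowest piece of U):
  |U|=1: {6}:1  {7}:1
  |U|=2: {3,7}:1  {4,6}:1  {5,6}:1  {6,7}:2
  |U|=3: {1,4,6}:1  {2,5,6}:1  {3,6,7}:3  {4,5,6}:2  {4,6,7}:3  {5,6,7}:3
  |U|=4: {1,4,5,6}:3  {1,4,6,7}:4  {2,4,5,6}:3  {2,5,6,7}:4  {3,4,6,7}:6  {3,5,6,7}:6  {4,5,6,7}:8
  |U|=5: {1,2,4,5,6}:6  {1,3,4,6,7}:10  {1,4,5,6,7}:15  {2,3,5,6,7}:10  {2,4,5,6,7}:15  {3,4,5,6,7}:20
  |U|=6: {0,1,2,4,5,6}:6  {1,2,4,5,6,7}:36  {1,3,4,5,6,7}:45  {2,3,4,5,6,7}:45
  start at 0(i): 126
  start at 3(b): 42
sum over floor = 168

168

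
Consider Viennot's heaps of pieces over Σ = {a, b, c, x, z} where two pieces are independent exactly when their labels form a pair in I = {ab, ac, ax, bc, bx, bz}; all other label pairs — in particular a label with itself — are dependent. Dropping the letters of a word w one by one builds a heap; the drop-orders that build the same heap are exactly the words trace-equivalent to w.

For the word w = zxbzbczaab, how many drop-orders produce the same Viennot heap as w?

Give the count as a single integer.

120

drop 0:z onto floor
drop 1:x onto {0:z}
drop 2:b onto floor
drop 3:z onto {1:x}
drop 4:b onto {2:b}
drop 5:c onto {3:z}
drop 6:z onto {5:c}
drop 7:a onto {6:z}
drop 8:a onto {7:a}
drop 9:b onto {4:b}
ground layer = {0:z, 2:b}
drop-orders for the pieces not yet dropped (sum over which currently-grounded one goes next):
  1 to go: {8} 1  {9} 1
  2 to go: {4,9} 1  {7,8} 1  {8,9} 2
  3 to go: {2,4,9} 1  {4,8,9} 3  {6,7,8} 1  {7,8,9} 3
  4 to go: {2,4,8,9} 4  {4,7,8,9} 6  {5,6,7,8} 1  {6,7,8,9} 4
  5 to go: {2,4,7,8,9} 10  {3,5,6,7,8} 1  {4,6,7,8,9} 10  {5,6,7,8,9} 5
  6 to go: {1,3,5,6,7,8} 1  {2,4,6,7,8,9} 20  {3,5,6,7,8,9} 6  {4,5,6,7,8,9} 15
  7 to go: {0,1,3,5,6,7,8} 1  {1,3,5,6,7,8,9} 7  {2,4,5,6,7,8,9} 35  {3,4,5,6,7,8,9} 21
  8 to go: {0,1,3,5,6,7,8,9} 8  {1,3,4,5,6,7,8,9} 28  {2,3,4,5,6,7,8,9} 56
  if 0:z drops first: 84 orders
  if 2:b drops first: 36 orders
heap linearizations: 120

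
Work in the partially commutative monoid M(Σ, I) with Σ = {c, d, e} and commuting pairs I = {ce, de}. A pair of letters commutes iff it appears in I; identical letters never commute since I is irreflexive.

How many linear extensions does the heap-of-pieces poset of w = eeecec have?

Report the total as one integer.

piece 0:e — minimal
piece 1:e rests on {0:e}
piece 2:e rests on {1:e}
piece 3:c — minimal
piece 4:e rests on {2:e}
piece 5:c rests on {3:c}
minimal pieces: {0:e, 3:c}
ways to finish when only these pieces remain (= sum over removing one remaining piece with nothing left below it):
  1 left: {4}→1  {5}→1
  2 left: {2,4}→1  {3,5}→1  {4,5}→2
  3 left: {1,2,4}→1  {2,4,5}→3  {3,4,5}→3
  4 left: {0,1,2,4}→1  {1,2,4,5}→4  {2,3,4,5}→6
  placing 0:e first → 10 extensions
  placing 3:c first → 5 extensions
total linear extensions = 15

15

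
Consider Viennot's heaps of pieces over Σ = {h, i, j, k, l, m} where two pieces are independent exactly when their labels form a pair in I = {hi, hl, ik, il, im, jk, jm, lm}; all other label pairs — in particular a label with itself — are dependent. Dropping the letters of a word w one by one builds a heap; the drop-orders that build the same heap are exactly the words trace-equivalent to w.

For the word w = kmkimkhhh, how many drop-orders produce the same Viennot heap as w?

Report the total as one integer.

drop 0:k onto floor
drop 1:m onto {0:k}
drop 2:k onto {1:m}
drop 3:i onto floor
drop 4:m onto {2:k}
drop 5:k onto {4:m}
drop 6:h onto {5:k}
drop 7:h onto {6:h}
drop 8:h onto {7:h}
ground layer = {0:k, 3:i}
drop-orders for the pieces not yet dropped (sum over which currently-grounded one goes next):
  1 to go: {3} 1  {8} 1
  2 to go: {3,8} 2  {7,8} 1
  3 to go: {3,7,8} 3  {6,7,8} 1
  4 to go: {3,6,7,8} 4  {5,6,7,8} 1
  5 to go: {3,5,6,7,8} 5  {4,5,6,7,8} 1
  6 to go: {2,4,5,6,7,8} 1  {3,4,5,6,7,8} 6
  7 to go: {1,2,4,5,6,7,8} 1  {2,3,4,5,6,7,8} 7
  if 0:k drops first: 8 orders
  if 3:i drops first: 1 orders
heap linearizations: 9

9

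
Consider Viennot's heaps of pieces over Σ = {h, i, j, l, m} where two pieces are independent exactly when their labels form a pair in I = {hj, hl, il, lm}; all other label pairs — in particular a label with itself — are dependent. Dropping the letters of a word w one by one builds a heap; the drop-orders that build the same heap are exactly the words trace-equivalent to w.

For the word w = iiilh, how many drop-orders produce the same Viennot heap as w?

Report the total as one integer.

5

piece 0:i — minimal
piece 1:i rests on {0:i}
piece 2:i rests on {1:i}
piece 3:l — minimal
piece 4:h rests on {2:i}
minimal pieces: {0:i, 3:l}
ways to finish when only these pieces remain (= sum over removing one remaining piece with nothing left below it):
  1 left: {3}→1  {4}→1
  2 left: {2,4}→1  {3,4}→2
  3 left: {1,2,4}→1  {2,3,4}→3
  placing 0:i first → 4 extensions
  placing 3:l first → 1 extensions
total linear extensions = 5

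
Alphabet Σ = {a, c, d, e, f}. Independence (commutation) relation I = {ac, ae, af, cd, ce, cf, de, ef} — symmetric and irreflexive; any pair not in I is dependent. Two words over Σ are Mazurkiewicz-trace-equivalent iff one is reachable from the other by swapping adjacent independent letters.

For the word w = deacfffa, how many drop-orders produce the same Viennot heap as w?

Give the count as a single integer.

560

0(d) covers ∅
1(e) covers ∅
2(a) covers 0:d
3(c) covers ∅
4(f) covers 0:d
5(f) covers 4:f
6(f) covers 5:f
7(a) covers 2:a
floor of heap: 0:d, 1:e, 3:c
completions by unplaced set U, small U first (add the entries for U minus each lowest piece of U):
  |U|=1: {1}:1  {3}:1  {6}:1  {7}:1
  |U|=2: {1,3}:2  {1,6}:2  {1,7}:2  {2,7}:1  {3,6}:2  {3,7}:2  {5,6}:1  {6,7}:2
  |U|=3: {1,2,7}:3  {1,3,6}:6  {1,3,7}:6  {1,5,6}:3  {1,6,7}:6  {2,3,7}:3  {2,6,7}:3  {3,5,6}:3  {3,6,7}:6  {4,5,6}:1  {5,6,7}:3
  |U|=4: {1,2,3,7}:12  {1,2,6,7}:12  {1,3,5,6}:12  {1,3,6,7}:24  {1,4,5,6}:4  {1,5,6,7}:12  {2,3,6,7}:12  {2,5,6,7}:6  {3,4,5,6}:4  {3,5,6,7}:12  {4,5,6,7}:4
  |U|=5: {1,2,3,6,7}:60  {1,2,5,6,7}:30  {1,3,4,5,6}:20  {1,3,5,6,7}:60  {1,4,5,6,7}:20  {2,3,5,6,7}:30  {2,4,5,6,7}:10  {3,4,5,6,7}:20
  |U|=6: {0,2,4,5,6,7}:10  {1,2,3,5,6,7}:180  {1,2,4,5,6,7}:60  {1,3,4,5,6,7}:120  {2,3,4,5,6,7}:60
  start at 0(d): 420
  start at 1(e): 70
  start at 3(c): 70
sum over floor = 560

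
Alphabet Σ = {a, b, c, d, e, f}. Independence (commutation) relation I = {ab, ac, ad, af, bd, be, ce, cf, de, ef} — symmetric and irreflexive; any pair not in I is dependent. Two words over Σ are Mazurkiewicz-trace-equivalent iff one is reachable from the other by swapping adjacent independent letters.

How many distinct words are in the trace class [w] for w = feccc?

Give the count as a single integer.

20

#0=f has no predecessor
#1=e has no predecessor
#2=c has no predecessor
#3=c depends on [2:c]
#4=c depends on [3:c]
sources: [0:f, 1:e, 2:c]
N(rest) = Σ N(rest − s) over sources s of rest; N(one piece) = 1:
  size 1 → [0]=1  [1]=1  [4]=1
  size 2 → [0,1]=2  [0,4]=2  [1,4]=2  [3,4]=1
  size 3 → [0,1,4]=6  [0,3,4]=3  [1,3,4]=3  [2,3,4]=1
  first=0(f) contributes 4
  first=1(e) contributes 4
  first=2(c) contributes 12
|[w]| = 20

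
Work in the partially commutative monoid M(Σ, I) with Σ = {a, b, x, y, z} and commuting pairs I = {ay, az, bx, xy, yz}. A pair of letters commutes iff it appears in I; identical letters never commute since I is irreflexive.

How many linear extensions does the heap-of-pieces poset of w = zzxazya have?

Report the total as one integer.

21

drop 0:z onto floor
drop 1:z onto {0:z}
drop 2:x onto {1:z}
drop 3:a onto {2:x}
drop 4:z onto {2:x}
drop 5:y onto floor
drop 6:a onto {3:a}
ground layer = {0:z, 5:y}
drop-orders for the pieces not yet dropped (sum over which currently-grounded one goes next):
  1 to go: {4} 1  {5} 1  {6} 1
  2 to go: {3,6} 1  {4,5} 2  {4,6} 2  {5,6} 2
  3 to go: {3,4,6} 3  {3,5,6} 3  {4,5,6} 6
  4 to go: {2,3,4,6} 3  {3,4,5,6} 12
  5 to go: {1,2,3,4,6} 3  {2,3,4,5,6} 15
  if 0:z drops first: 18 orders
  if 5:y drops first: 3 orders
heap linearizations: 21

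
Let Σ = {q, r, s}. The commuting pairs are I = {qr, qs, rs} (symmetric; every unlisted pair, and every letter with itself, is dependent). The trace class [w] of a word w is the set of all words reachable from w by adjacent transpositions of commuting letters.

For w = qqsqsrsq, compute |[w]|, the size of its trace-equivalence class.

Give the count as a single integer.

piece 0:q — minimal
piece 1:q rests on {0:q}
piece 2:s — minimal
piece 3:q rests on {1:q}
piece 4:s rests on {2:s}
piece 5:r — minimal
piece 6:s rests on {4:s}
piece 7:q rests on {3:q}
minimal pieces: {0:q, 2:s, 5:r}
ways to finish when only these pieces remain (= sum over removing one remaining piece with nothing left below it):
  1 left: {5}→1  {6}→1  {7}→1
  2 left: {3,7}→1  {4,6}→1  {5,6}→2  {5,7}→2  {6,7}→2
  3 left: {1,3,7}→1  {2,4,6}→1  {3,5,7}→3  {3,6,7}→3  {4,5,6}→3  {4,6,7}→3  {5,6,7}→6
  4 left: {0,1,3,7}→1  {1,3,5,7}→4  {1,3,6,7}→4  {2,4,5,6}→4  {2,4,6,7}→4  {3,4,6,7}→6  {3,5,6,7}→12  {4,5,6,7}→12
  5 left: {0,1,3,5,7}→5  {0,1,3,6,7}→5  {1,3,4,6,7}→10  {1,3,5,6,7}→20  {2,3,4,6,7}→10  {2,4,5,6,7}→20  {3,4,5,6,7}→30
  6 left: {0,1,3,4,6,7}→15  {0,1,3,5,6,7}→30  {1,2,3,4,6,7}→20  {1,3,4,5,6,7}→60  {2,3,4,5,6,7}→60
  placing 0:q first → 140 extensions
  placing 2:s first → 105 extensions
  placing 5:r first → 35 extensions
total linear extensions = 280

280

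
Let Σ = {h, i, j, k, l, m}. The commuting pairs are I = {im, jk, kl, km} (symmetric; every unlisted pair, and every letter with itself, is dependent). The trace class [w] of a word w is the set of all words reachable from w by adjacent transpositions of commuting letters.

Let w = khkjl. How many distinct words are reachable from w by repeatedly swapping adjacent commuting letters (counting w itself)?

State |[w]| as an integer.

0(k) covers ∅
1(h) covers 0:k
2(k) covers 1:h
3(j) covers 1:h
4(l) covers 3:j
floor of heap: 0:k
completions by unplaced set U, small U first (add the entries for U minus each lowest piece of U):
  |U|=1: {2}:1  {4}:1
  |U|=2: {2,4}:2  {3,4}:1
  |U|=3: {2,3,4}:3
  start at 0(k): 3

3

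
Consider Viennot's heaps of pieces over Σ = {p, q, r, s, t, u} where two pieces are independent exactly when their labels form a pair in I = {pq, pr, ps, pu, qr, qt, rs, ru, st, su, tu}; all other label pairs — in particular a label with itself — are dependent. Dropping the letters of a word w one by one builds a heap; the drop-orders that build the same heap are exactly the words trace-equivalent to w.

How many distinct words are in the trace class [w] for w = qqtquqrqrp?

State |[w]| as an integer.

piece 0:q — minimal
piece 1:q rests on {0:q}
piece 2:t — minimal
piece 3:q rests on {1:q}
piece 4:u rests on {3:q}
piece 5:q rests on {4:u}
piece 6:r rests on {2:t}
piece 7:q rests on {5:q}
piece 8:r rests on {6:r}
piece 9:p rests on {2:t}
minimal pieces: {0:q, 2:t}
ways to finish when only these pieces remain (= sum over removing one remaining piece with nothing left below it):
  1 left: {7}→1  {8}→1  {9}→1
  2 left: {5,7}→1  {6,8}→1  {7,8}→2  {7,9}→2  {8,9}→2
  3 left: {4,5,7}→1  {5,7,8}→3  {5,7,9}→3  {6,7,8}→3  {6,8,9}→3  {7,8,9}→6
  4 left: {2,6,8,9}→3  {3,4,5,7}→1  {4,5,7,8}→4  {4,5,7,9}→4  {5,6,7,8}→6  {5,7,8,9}→12  {6,7,8,9}→12
  5 left: {1,3,4,5,7}→1  {2,6,7,8,9}→15  {3,4,5,7,8}→5  {3,4,5,7,9}→5  {4,5,6,7,8}→10  {4,5,7,8,9}→20  {5,6,7,8,9}→30
  6 left: {0,1,3,4,5,7}→1  {1,3,4,5,7,8}→6  {1,3,4,5,7,9}→6  {2,5,6,7,8,9}→45  {3,4,5,6,7,8}→15  {3,4,5,7,8,9}→30  {4,5,6,7,8,9}→60
  7 left: {0,1,3,4,5,7,8}→7  {0,1,3,4,5,7,9}→7  {1,3,4,5,6,7,8}→21  {1,3,4,5,7,8,9}→42  {2,4,5,6,7,8,9}→105  {3,4,5,6,7,8,9}→105
  8 left: {0,1,3,4,5,6,7,8}→28  {0,1,3,4,5,7,8,9}→56  {1,3,4,5,6,7,8,9}→168  {2,3,4,5,6,7,8,9}→210
  placing 0:q first → 378 extensions
  placing 2:t first → 252 extensions
total linear extensions = 630

630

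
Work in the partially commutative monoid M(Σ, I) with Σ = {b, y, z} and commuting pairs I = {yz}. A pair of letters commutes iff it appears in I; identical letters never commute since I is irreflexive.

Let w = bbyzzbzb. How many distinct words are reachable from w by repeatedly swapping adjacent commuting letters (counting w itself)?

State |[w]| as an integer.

piece 0:b — minimal
piece 1:b rests on {0:b}
piece 2:y rests on {1:b}
piece 3:z rests on {1:b}
piece 4:z rests on {3:z}
piece 5:b rests on {2:y, 4:z}
piece 6:z rests on {5:b}
piece 7:b rests on {6:z}
minimal pieces: {0:b}
ways to finish when only these pieces remain (= sum over removing one remaining piece with nothing left below it):
  1 left: {7}→1
  2 left: {6,7}→1
  3 left: {5,6,7}→1
  4 left: {2,5,6,7}→1  {4,5,6,7}→1
  5 left: {2,4,5,6,7}→2  {3,4,5,6,7}→1
  6 left: {2,3,4,5,6,7}→3
  placing 0:b first → 3 extensions

3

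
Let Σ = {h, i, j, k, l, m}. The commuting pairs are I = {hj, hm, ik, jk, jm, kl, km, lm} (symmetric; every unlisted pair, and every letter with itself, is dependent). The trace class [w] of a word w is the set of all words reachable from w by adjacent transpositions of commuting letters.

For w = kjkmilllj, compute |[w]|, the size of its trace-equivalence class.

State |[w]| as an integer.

72

0(k) covers ∅
1(j) covers ∅
2(k) covers 0:k
3(m) covers ∅
4(i) covers 1:j, 3:m
5(l) covers 4:i
6(l) covers 5:l
7(l) covers 6:l
8(j) covers 7:l
floor of heap: 0:k, 1:j, 3:m
completions by unplaced set U, small U first (add the entries for U minus each lowest piece of U):
  |U|=1: {2}:1  {8}:1
  |U|=2: {0,2}:1  {2,8}:2  {7,8}:1
  |U|=3: {0,2,8}:3  {2,7,8}:3  {6,7,8}:1
  |U|=4: {0,2,7,8}:6  {2,6,7,8}:4  {5,6,7,8}:1
  |U|=5: {0,2,6,7,8}:10  {2,5,6,7,8}:5  {4,5,6,7,8}:1
  |U|=6: {0,2,5,6,7,8}:15  {1,4,5,6,7,8}:1  {2,4,5,6,7,8}:6  {3,4,5,6,7,8}:1
  |U|=7: {0,2,4,5,6,7,8}:21  {1,2,4,5,6,7,8}:7  {1,3,4,5,6,7,8}:2  {2,3,4,5,6,7,8}:7
  start at 0(k): 16
  start at 1(j): 28
  start at 3(m): 28
sum over floor = 72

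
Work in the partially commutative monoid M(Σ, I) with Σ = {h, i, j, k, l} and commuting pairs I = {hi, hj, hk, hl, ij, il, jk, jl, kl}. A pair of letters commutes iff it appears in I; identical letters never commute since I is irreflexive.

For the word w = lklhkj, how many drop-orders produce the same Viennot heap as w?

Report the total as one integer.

piece 0:l — minimal
piece 1:k — minimal
piece 2:l rests on {0:l}
piece 3:h — minimal
piece 4:k rests on {1:k}
piece 5:j — minimal
minimal pieces: {0:l, 1:k, 3:h, 5:j}
ways to finish when only these pieces remain (= sum over removing one remaining piece with nothing left below it):
  1 left: {2}→1  {3}→1  {4}→1  {5}→1
  2 left: {0,2}→1  {1,4}→1  {2,3}→2  {2,4}→2  {2,5}→2  {3,4}→2  {3,5}→2  {4,5}→2
  3 left: {0,2,3}→3  {0,2,4}→3  {0,2,5}→3  {1,2,4}→3  {1,3,4}→3  {1,4,5}→3  {2,3,4}→6  {2,3,5}→6  {2,4,5}→6  {3,4,5}→6
  4 left: {0,1,2,4}→6  {0,2,3,4}→12  {0,2,3,5}→12  {0,2,4,5}→12  {1,2,3,4}→12  {1,2,4,5}→12  {1,3,4,5}→12  {2,3,4,5}→24
  placing 0:l first → 60 extensions
  placing 1:k first → 60 extensions
  placing 3:h first → 30 extensions
  placing 5:j first → 30 extensions
total linear extensions = 180

180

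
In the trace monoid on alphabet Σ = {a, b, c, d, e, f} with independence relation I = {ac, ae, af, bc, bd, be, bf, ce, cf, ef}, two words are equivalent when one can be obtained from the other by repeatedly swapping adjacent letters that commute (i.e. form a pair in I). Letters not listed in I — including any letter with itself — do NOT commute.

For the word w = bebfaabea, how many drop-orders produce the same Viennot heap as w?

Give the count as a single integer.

252

#0=b has no predecessor
#1=e has no predecessor
#2=b depends on [0:b]
#3=f has no predecessor
#4=a depends on [2:b]
#5=a depends on [4:a]
#6=b depends on [5:a]
#7=e depends on [1:e]
#8=a depends on [6:b]
sources: [0:b, 1:e, 3:f]
N(rest) = Σ N(rest − s) over sources s of rest; N(one piece) = 1:
  size 1 → [3]=1  [7]=1  [8]=1
  size 2 → [1,7]=1  [3,7]=2  [3,8]=2  [6,8]=1  [7,8]=2
  size 3 → [1,3,7]=3  [1,7,8]=3  [3,6,8]=3  [3,7,8]=6  [5,6,8]=1  [6,7,8]=3
  size 4 → [1,3,7,8]=12  [1,6,7,8]=6  [3,5,6,8]=4  [3,6,7,8]=12  [4,5,6,8]=1  [5,6,7,8]=4
  size 5 → [1,3,6,7,8]=30  [1,5,6,7,8]=10  [2,4,5,6,8]=1  [3,4,5,6,8]=5  [3,5,6,7,8]=20  [4,5,6,7,8]=5
  size 6 → [0,2,4,5,6,8]=1  [1,3,5,6,7,8]=60  [1,4,5,6,7,8]=15  [2,3,4,5,6,8]=6  [2,4,5,6,7,8]=6  [3,4,5,6,7,8]=30
  size 7 → [0,2,3,4,5,6,8]=7  [0,2,4,5,6,7,8]=7  [1,2,4,5,6,7,8]=21  [1,3,4,5,6,7,8]=105  [2,3,4,5,6,7,8]=42
  first=0(b) contributes 168
  first=1(e) contributes 56
  first=3(f) contributes 28
|[w]| = 252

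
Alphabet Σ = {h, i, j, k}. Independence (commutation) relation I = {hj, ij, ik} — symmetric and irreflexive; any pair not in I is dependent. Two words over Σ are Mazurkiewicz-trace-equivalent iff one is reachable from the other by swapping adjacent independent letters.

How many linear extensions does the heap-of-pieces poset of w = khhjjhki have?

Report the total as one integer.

25

piece 0:k — minimal
piece 1:h rests on {0:k}
piece 2:h rests on {1:h}
piece 3:j rests on {0:k}
piece 4:j rests on {3:j}
piece 5:h rests on {2:h}
piece 6:k rests on {4:j, 5:h}
piece 7:i rests on {5:h}
minimal pieces: {0:k}
ways to finish when only these pieces remain (= sum over removing one remaining piece with nothing left below it):
  1 left: {6}→1  {7}→1
  2 left: {4,6}→1  {6,7}→2
  3 left: {3,4,6}→1  {4,6,7}→3  {5,6,7}→2
  4 left: {2,5,6,7}→2  {3,4,6,7}→4  {4,5,6,7}→5
  5 left: {1,2,5,6,7}→2  {2,4,5,6,7}→7  {3,4,5,6,7}→9
  6 left: {1,2,4,5,6,7}→9  {2,3,4,5,6,7}→16
  placing 0:k first → 25 extensions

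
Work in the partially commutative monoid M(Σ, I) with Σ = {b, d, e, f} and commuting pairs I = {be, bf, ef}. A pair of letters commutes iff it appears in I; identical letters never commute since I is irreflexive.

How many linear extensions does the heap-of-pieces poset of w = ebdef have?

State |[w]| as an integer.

4

#0=e has no predecessor
#1=b has no predecessor
#2=d depends on [0:e, 1:b]
#3=e depends on [2:d]
#4=f depends on [2:d]
sources: [0:e, 1:b]
N(rest) = Σ N(rest − s) over sources s of rest; N(one piece) = 1:
  size 1 → [3]=1  [4]=1
  size 2 → [3,4]=2
  size 3 → [2,3,4]=2
  first=0(e) contributes 2
  first=1(b) contributes 2
|[w]| = 4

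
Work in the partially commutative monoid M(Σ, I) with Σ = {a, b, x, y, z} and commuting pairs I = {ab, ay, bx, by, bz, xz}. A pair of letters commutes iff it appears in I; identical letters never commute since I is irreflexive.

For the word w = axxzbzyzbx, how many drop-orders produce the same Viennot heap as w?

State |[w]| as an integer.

#0=a has no predecessor
#1=x depends on [0:a]
#2=x depends on [1:x]
#3=z depends on [0:a]
#4=b has no predecessor
#5=z depends on [3:z]
#6=y depends on [2:x, 5:z]
#7=z depends on [6:y]
#8=b depends on [4:b]
#9=x depends on [6:y]
sources: [0:a, 4:b]
N(rest) = Σ N(rest − s) over sources s of rest; N(one piece) = 1:
  size 1 → [7]=1  [8]=1  [9]=1
  size 2 → [4,8]=1  [7,8]=2  [7,9]=2  [8,9]=2
  size 3 → [4,7,8]=3  [4,8,9]=3  [6,7,9]=2  [7,8,9]=6
  size 4 → [2,6,7,9]=2  [4,7,8,9]=12  [5,6,7,9]=2  [6,7,8,9]=8
  size 5 → [1,2,6,7,9]=2  [2,5,6,7,9]=4  [2,6,7,8,9]=10  [3,5,6,7,9]=2  [4,6,7,8,9]=20  [5,6,7,8,9]=10
  size 6 → [1,2,5,6,7,9]=6  [1,2,6,7,8,9]=12  [2,3,5,6,7,9]=6  [2,4,6,7,8,9]=30  [2,5,6,7,8,9]=24  [3,5,6,7,8,9]=12  [4,5,6,7,8,9]=30
  size 7 → [1,2,3,5,6,7,9]=12  [1,2,4,6,7,8,9]=42  [1,2,5,6,7,8,9]=42  [2,3,5,6,7,8,9]=42  [2,4,5,6,7,8,9]=84  [3,4,5,6,7,8,9]=42
  size 8 → [0,1,2,3,5,6,7,9]=12  [1,2,3,5,6,7,8,9]=96  [1,2,4,5,6,7,8,9]=168  [2,3,4,5,6,7,8,9]=168
  first=0(a) contributes 432
  first=4(b) contributes 108
|[w]| = 540

540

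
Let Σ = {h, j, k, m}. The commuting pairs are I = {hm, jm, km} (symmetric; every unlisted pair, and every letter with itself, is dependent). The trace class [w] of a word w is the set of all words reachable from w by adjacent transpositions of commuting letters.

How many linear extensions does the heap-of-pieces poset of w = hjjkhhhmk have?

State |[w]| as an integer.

9

drop 0:h onto floor
drop 1:j onto {0:h}
drop 2:j onto {1:j}
drop 3:k onto {2:j}
drop 4:h onto {3:k}
drop 5:h onto {4:h}
drop 6:h onto {5:h}
drop 7:m onto floor
drop 8:k onto {6:h}
ground layer = {0:h, 7:m}
drop-orders for the pieces not yet dropped (sum over which currently-grounded one goes next):
  1 to go: {7} 1  {8} 1
  2 to go: {6,8} 1  {7,8} 2
  3 to go: {5,6,8} 1  {6,7,8} 3
  4 to go: {4,5,6,8} 1  {5,6,7,8} 4
  5 to go: {3,4,5,6,8} 1  {4,5,6,7,8} 5
  6 to go: {2,3,4,5,6,8} 1  {3,4,5,6,7,8} 6
  7 to go: {1,2,3,4,5,6,8} 1  {2,3,4,5,6,7,8} 7
  if 0:h drops first: 8 orders
  if 7:m drops first: 1 orders
heap linearizations: 9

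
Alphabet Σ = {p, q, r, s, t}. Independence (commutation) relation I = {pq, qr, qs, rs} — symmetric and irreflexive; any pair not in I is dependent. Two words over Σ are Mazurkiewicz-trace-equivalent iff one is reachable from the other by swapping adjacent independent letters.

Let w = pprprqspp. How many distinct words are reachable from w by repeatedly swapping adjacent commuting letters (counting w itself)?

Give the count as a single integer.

18

drop 0:p onto floor
drop 1:p onto {0:p}
drop 2:r onto {1:p}
drop 3:p onto {2:r}
drop 4:r onto {3:p}
drop 5:q onto floor
drop 6:s onto {3:p}
drop 7:p onto {4:r, 6:s}
drop 8:p onto {7:p}
ground layer = {0:p, 5:q}
drop-orders for the pieces not yet dropped (sum over which currently-grounded one goes next):
  1 to go: {5} 1  {8} 1
  2 to go: {5,8} 2  {7,8} 1
  3 to go: {4,7,8} 1  {5,7,8} 3  {6,7,8} 1
  4 to go: {4,5,7,8} 4  {4,6,7,8} 2  {5,6,7,8} 4
  5 to go: {3,4,6,7,8} 2  {4,5,6,7,8} 10
  6 to go: {2,3,4,6,7,8} 2  {3,4,5,6,7,8} 12
  7 to go: {1,2,3,4,6,7,8} 2  {2,3,4,5,6,7,8} 14
  if 0:p drops first: 16 orders
  if 5:q drops first: 2 orders
heap linearizations: 18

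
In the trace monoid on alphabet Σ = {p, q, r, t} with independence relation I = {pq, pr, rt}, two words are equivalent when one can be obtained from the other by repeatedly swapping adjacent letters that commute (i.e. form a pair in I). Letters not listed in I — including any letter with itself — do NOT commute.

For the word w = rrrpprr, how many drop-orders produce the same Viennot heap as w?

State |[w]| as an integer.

21

piece 0:r — minimal
piece 1:r rests on {0:r}
piece 2:r rests on {1:r}
piece 3:p — minimal
piece 4:p rests on {3:p}
piece 5:r rests on {2:r}
piece 6:r rests on {5:r}
minimal pieces: {0:r, 3:p}
ways to finish when only these pieces remain (= sum over removing one remaining piece with nothing left below it):
  1 left: {4}→1  {6}→1
  2 left: {3,4}→1  {4,6}→2  {5,6}→1
  3 left: {2,5,6}→1  {3,4,6}→3  {4,5,6}→3
  4 left: {1,2,5,6}→1  {2,4,5,6}→4  {3,4,5,6}→6
  5 left: {0,1,2,5,6}→1  {1,2,4,5,6}→5  {2,3,4,5,6}→10
  placing 0:r first → 15 extensions
  placing 3:p first → 6 extensions
total linear extensions = 21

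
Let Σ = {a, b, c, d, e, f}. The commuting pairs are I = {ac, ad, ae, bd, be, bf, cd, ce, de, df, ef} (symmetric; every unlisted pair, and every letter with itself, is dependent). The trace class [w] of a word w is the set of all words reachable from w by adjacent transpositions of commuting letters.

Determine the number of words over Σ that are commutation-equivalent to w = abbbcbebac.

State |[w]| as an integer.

20

piece 0:a — minimal
piece 1:b rests on {0:a}
piece 2:b rests on {1:b}
piece 3:b rests on {2:b}
piece 4:c rests on {3:b}
piece 5:b rests on {4:c}
piece 6:e — minimal
piece 7:b rests on {5:b}
piece 8:a rests on {7:b}
piece 9:c rests on {7:b}
minimal pieces: {0:a, 6:e}
ways to finish when only these pieces remain (= sum over removing one remaining piece with nothing left below it):
  1 left: {6}→1  {8}→1  {9}→1
  2 left: {6,8}→2  {6,9}→2  {8,9}→2
  3 left: {6,8,9}→6  {7,8,9}→2
  4 left: {5,7,8,9}→2  {6,7,8,9}→8
  5 left: {4,5,7,8,9}→2  {5,6,7,8,9}→10
  6 left: {3,4,5,7,8,9}→2  {4,5,6,7,8,9}→12
  7 left: {2,3,4,5,7,8,9}→2  {3,4,5,6,7,8,9}→14
  8 left: {1,2,3,4,5,7,8,9}→2  {2,3,4,5,6,7,8,9}→16
  placing 0:a first → 18 extensions
  placing 6:e first → 2 extensions
total linear extensions = 20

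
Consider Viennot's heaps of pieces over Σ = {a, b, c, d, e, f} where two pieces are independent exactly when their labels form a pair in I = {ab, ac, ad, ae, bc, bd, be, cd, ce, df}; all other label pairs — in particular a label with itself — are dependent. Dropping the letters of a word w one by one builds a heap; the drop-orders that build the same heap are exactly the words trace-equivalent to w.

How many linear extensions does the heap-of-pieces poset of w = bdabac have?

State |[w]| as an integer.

drop 0:b onto floor
drop 1:d onto floor
drop 2:a onto floor
drop 3:b onto {0:b}
drop 4:a onto {2:a}
drop 5:c onto floor
ground layer = {0:b, 1:d, 2:a, 5:c}
drop-orders for the pieces not yet dropped (sum over which currently-grounded one goes next):
  1 to go: {1} 1  {3} 1  {4} 1  {5} 1
  2 to go: {0,3} 1  {1,3} 2  {1,4} 2  {1,5} 2  {2,4} 1  {3,4} 2  {3,5} 2  {4,5} 2
  3 to go: {0,1,3} 3  {0,3,4} 3  {0,3,5} 3  {1,2,4} 3  {1,3,4} 6  {1,3,5} 6  {1,4,5} 6  {2,3,4} 3  {2,4,5} 3  {3,4,5} 6
  4 to go: {0,1,3,4} 12  {0,1,3,5} 12  {0,2,3,4} 6  {0,3,4,5} 12  {1,2,3,4} 12  {1,2,4,5} 12  {1,3,4,5} 24  {2,3,4,5} 12
  if 0:b drops first: 60 orders
  if 1:d drops first: 30 orders
  if 2:a drops first: 60 orders
  if 5:c drops first: 30 orders
heap linearizations: 180

180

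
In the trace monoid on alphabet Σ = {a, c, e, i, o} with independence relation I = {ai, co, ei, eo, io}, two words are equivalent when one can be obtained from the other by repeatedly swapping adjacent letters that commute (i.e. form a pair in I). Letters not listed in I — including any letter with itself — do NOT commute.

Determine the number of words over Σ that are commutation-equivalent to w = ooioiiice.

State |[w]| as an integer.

84

drop 0:o onto floor
drop 1:o onto {0:o}
drop 2:i onto floor
drop 3:o onto {1:o}
drop 4:i onto {2:i}
drop 5:i onto {4:i}
drop 6:i onto {5:i}
drop 7:c onto {6:i}
drop 8:e onto {7:c}
ground layer = {0:o, 2:i}
drop-orders for the pieces not yet dropped (sum over which currently-grounded one goes next):
  1 to go: {3} 1  {8} 1
  2 to go: {1,3} 1  {3,8} 2  {7,8} 1
  3 to go: {0,1,3} 1  {1,3,8} 3  {3,7,8} 3  {6,7,8} 1
  4 to go: {0,1,3,8} 4  {1,3,7,8} 6  {3,6,7,8} 4  {5,6,7,8} 1
  5 to go: {0,1,3,7,8} 10  {1,3,6,7,8} 10  {3,5,6,7,8} 5  {4,5,6,7,8} 1
  6 to go: {0,1,3,6,7,8} 20  {1,3,5,6,7,8} 15  {2,4,5,6,7,8} 1  {3,4,5,6,7,8} 6
  7 to go: {0,1,3,5,6,7,8} 35  {1,3,4,5,6,7,8} 21  {2,3,4,5,6,7,8} 7
  if 0:o drops first: 28 orders
  if 2:i drops first: 56 orders
heap linearizations: 84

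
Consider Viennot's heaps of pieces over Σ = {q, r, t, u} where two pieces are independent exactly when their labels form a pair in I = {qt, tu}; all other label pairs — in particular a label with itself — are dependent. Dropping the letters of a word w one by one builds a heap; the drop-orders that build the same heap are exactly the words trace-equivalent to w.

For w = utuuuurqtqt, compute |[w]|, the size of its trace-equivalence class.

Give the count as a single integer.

drop 0:u onto floor
drop 1:t onto floor
drop 2:u onto {0:u}
drop 3:u onto {2:u}
drop 4:u onto {3:u}
drop 5:u onto {4:u}
drop 6:r onto {1:t, 5:u}
drop 7:q onto {6:r}
drop 8:t onto {6:r}
drop 9:q onto {7:q}
drop 10:t onto {8:t}
ground layer = {0:u, 1:t}
drop-orders for the pieces not yet dropped (sum over which currently-grounded one goes next):
  1 to go: {9} 1  {10} 1
  2 to go: {7,9} 1  {8,10} 1  {9,10} 2
  3 to go: {7,9,10} 3  {8,9,10} 3
  4 to go: {7,8,9,10} 6
  5 to go: {6,7,8,9,10} 6
  6 to go: {1,6,7,8,9,10} 6  {5,6,7,8,9,10} 6
  7 to go: {1,5,6,7,8,9,10} 12  {4,5,6,7,8,9,10} 6
  8 to go: {1,4,5,6,7,8,9,10} 18  {3,4,5,6,7,8,9,10} 6
  9 to go: {1,3,4,5,6,7,8,9,10} 24  {2,3,4,5,6,7,8,9,10} 6
  if 0:u drops first: 30 orders
  if 1:t drops first: 6 orders
heap linearizations: 36

36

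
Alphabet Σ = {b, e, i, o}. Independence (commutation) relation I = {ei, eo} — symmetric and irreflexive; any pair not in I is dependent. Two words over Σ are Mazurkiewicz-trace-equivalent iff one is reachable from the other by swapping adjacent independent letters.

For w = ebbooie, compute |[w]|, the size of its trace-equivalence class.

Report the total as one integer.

4

drop 0:e onto floor
drop 1:b onto {0:e}
drop 2:b onto {1:b}
drop 3:o onto {2:b}
drop 4:o onto {3:o}
drop 5:i onto {4:o}
drop 6:e onto {2:b}
ground layer = {0:e}
drop-orders for the pieces not yet dropped (sum over which currently-grounded one goes next):
  1 to go: {5} 1  {6} 1
  2 to go: {4,5} 1  {5,6} 2
  3 to go: {3,4,5} 1  {4,5,6} 3
  4 to go: {3,4,5,6} 4
  5 to go: {2,3,4,5,6} 4
  if 0:e drops first: 4 orders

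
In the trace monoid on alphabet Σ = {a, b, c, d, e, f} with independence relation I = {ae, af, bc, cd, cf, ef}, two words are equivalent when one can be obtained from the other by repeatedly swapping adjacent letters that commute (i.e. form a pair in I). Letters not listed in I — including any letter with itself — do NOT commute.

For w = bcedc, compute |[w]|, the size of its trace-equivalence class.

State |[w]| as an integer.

4

drop 0:b onto floor
drop 1:c onto floor
drop 2:e onto {0:b, 1:c}
drop 3:d onto {2:e}
drop 4:c onto {2:e}
ground layer = {0:b, 1:c}
drop-orders for the pieces not yet dropped (sum over which currently-grounded one goes next):
  1 to go: {3} 1  {4} 1
  2 to go: {3,4} 2
  3 to go: {2,3,4} 2
  if 0:b drops first: 2 orders
  if 1:c drops first: 2 orders
heap linearizations: 4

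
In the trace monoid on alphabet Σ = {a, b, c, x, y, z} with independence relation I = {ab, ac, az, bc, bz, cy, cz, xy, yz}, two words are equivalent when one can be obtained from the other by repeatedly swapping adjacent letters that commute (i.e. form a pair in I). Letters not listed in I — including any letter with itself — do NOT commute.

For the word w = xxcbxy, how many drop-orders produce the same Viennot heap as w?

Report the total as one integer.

drop 0:x onto floor
drop 1:x onto {0:x}
drop 2:c onto {1:x}
drop 3:b onto {1:x}
drop 4:x onto {2:c, 3:b}
drop 5:y onto {3:b}
ground layer = {0:x}
drop-orders for the pieces not yet dropped (sum over which currently-grounded one goes next):
  1 to go: {4} 1  {5} 1
  2 to go: {2,4} 1  {4,5} 2
  3 to go: {2,4,5} 3  {3,4,5} 2
  4 to go: {2,3,4,5} 5
  if 0:x drops first: 5 orders

5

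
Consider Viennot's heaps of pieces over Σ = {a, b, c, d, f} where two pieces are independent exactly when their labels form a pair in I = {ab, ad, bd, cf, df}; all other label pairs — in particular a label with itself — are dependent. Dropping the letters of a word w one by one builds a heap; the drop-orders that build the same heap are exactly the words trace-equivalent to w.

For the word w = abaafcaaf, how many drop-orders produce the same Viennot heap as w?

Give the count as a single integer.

8

drop 0:a onto floor
drop 1:b onto floor
drop 2:a onto {0:a}
drop 3:a onto {2:a}
drop 4:f onto {1:b, 3:a}
drop 5:c onto {1:b, 3:a}
drop 6:a onto {4:f, 5:c}
drop 7:a onto {6:a}
drop 8:f onto {7:a}
ground layer = {0:a, 1:b}
drop-orders for the pieces not yet dropped (sum over which currently-grounded one goes next):
  1 to go: {8} 1
  2 to go: {7,8} 1
  3 to go: {6,7,8} 1
  4 to go: {4,6,7,8} 1  {5,6,7,8} 1
  5 to go: {4,5,6,7,8} 2
  6 to go: {1,4,5,6,7,8} 2  {3,4,5,6,7,8} 2
  7 to go: {1,3,4,5,6,7,8} 4  {2,3,4,5,6,7,8} 2
  if 0:a drops first: 6 orders
  if 1:b drops first: 2 orders
heap linearizations: 8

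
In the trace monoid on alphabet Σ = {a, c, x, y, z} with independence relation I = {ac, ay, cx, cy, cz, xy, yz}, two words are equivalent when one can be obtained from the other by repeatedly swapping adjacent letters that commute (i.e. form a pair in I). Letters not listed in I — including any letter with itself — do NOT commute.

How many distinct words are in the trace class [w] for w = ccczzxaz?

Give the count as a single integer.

56

drop 0:c onto floor
drop 1:c onto {0:c}
drop 2:c onto {1:c}
drop 3:z onto floor
drop 4:z onto {3:z}
drop 5:x onto {4:z}
drop 6:a onto {5:x}
drop 7:z onto {6:a}
ground layer = {0:c, 3:z}
drop-orders for the pieces not yet dropped (sum over which currently-grounded one goes next):
  1 to go: {2} 1  {7} 1
  2 to go: {1,2} 1  {2,7} 2  {6,7} 1
  3 to go: {0,1,2} 1  {1,2,7} 3  {2,6,7} 3  {5,6,7} 1
  4 to go: {0,1,2,7} 4  {1,2,6,7} 6  {2,5,6,7} 4  {4,5,6,7} 1
  5 to go: {0,1,2,6,7} 10  {1,2,5,6,7} 10  {2,4,5,6,7} 5  {3,4,5,6,7} 1
  6 to go: {0,1,2,5,6,7} 20  {1,2,4,5,6,7} 15  {2,3,4,5,6,7} 6
  if 0:c drops first: 21 orders
  if 3:z drops first: 35 orders
heap linearizations: 56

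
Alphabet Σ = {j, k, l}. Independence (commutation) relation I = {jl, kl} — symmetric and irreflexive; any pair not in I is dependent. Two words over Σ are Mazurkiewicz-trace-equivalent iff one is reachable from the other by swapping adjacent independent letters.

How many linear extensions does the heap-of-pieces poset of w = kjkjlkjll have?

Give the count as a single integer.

84

piece 0:k — minimal
piece 1:j rests on {0:k}
piece 2:k rests on {1:j}
piece 3:j rests on {2:k}
piece 4:l — minimal
piece 5:k rests on {3:j}
piece 6:j rests on {5:k}
piece 7:l rests on {4:l}
piece 8:l rests on {7:l}
minimal pieces: {0:k, 4:l}
ways to finish when only these pieces remain (= sum over removing one remaining piece with nothing left below it):
  1 left: {6}→1  {8}→1
  2 left: {5,6}→1  {6,8}→2  {7,8}→1
  3 left: {3,5,6}→1  {4,7,8}→1  {5,6,8}→3  {6,7,8}→3
  4 left: {2,3,5,6}→1  {3,5,6,8}→4  {4,6,7,8}→4  {5,6,7,8}→6
  5 left: {1,2,3,5,6}→1  {2,3,5,6,8}→5  {3,5,6,7,8}→10  {4,5,6,7,8}→10
  6 left: {0,1,2,3,5,6}→1  {1,2,3,5,6,8}→6  {2,3,5,6,7,8}→15  {3,4,5,6,7,8}→20
  7 left: {0,1,2,3,5,6,8}→7  {1,2,3,5,6,7,8}→21  {2,3,4,5,6,7,8}→35
  placing 0:k first → 56 extensions
  placing 4:l first → 28 extensions
total linear extensions = 84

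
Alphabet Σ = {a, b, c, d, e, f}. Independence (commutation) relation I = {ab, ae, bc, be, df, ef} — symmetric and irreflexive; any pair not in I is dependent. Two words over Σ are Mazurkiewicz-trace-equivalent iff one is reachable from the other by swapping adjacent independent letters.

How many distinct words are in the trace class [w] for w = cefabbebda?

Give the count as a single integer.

0(c) covers ∅
1(e) covers 0:c
2(f) covers 0:c
3(a) covers 2:f
4(b) covers 2:f
5(b) covers 4:b
6(e) covers 1:e
7(b) covers 5:b
8(d) covers 3:a, 6:e, 7:b
9(a) covers 8:d
floor of heap: 0:c
completions by unplaced set U, small U first (add the entries for U minus each lowest piece of U):
  |U|=1: {9}:1
  |U|=2: {8,9}:1
  |U|=3: {3,8,9}:1  {6,8,9}:1  {7,8,9}:1
  |U|=4: {1,6,8,9}:1  {3,6,8,9}:2  {3,7,8,9}:2  {5,7,8,9}:1  {6,7,8,9}:2
  |U|=5: {1,3,6,8,9}:3  {1,6,7,8,9}:3  {3,5,7,8,9}:3  {3,6,7,8,9}:6  {4,5,7,8,9}:1  {5,6,7,8,9}:3
  |U|=6: {1,3,6,7,8,9}:12  {1,5,6,7,8,9}:6  {3,4,5,7,8,9}:4  {3,5,6,7,8,9}:12  {4,5,6,7,8,9}:4
  |U|=7: {1,3,5,6,7,8,9}:30  {1,4,5,6,7,8,9}:10  {2,3,4,5,7,8,9}:4  {3,4,5,6,7,8,9}:20
  |U|=8: {1,3,4,5,6,7,8,9}:60  {2,3,4,5,6,7,8,9}:24
  start at 0(c): 84

84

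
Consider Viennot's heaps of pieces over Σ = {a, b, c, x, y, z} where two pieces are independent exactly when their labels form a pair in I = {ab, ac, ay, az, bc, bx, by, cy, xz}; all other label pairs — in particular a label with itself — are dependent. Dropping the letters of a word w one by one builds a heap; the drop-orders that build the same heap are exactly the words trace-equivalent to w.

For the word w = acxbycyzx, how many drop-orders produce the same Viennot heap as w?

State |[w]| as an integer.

0(a) covers ∅
1(c) covers ∅
2(x) covers 0:a, 1:c
3(b) covers ∅
4(y) covers 2:x
5(c) covers 2:x
6(y) covers 4:y
7(z) covers 3:b, 5:c, 6:y
8(x) covers 5:c, 6:y
floor of heap: 0:a, 1:c, 3:b
completions by unplaced set U, small U first (add the entries for U minus each lowest piece of U):
  |U|=1: {7}:1  {8}:1
  |U|=2: {3,7}:1  {7,8}:2
  |U|=3: {3,7,8}:3  {5,7,8}:2  {6,7,8}:2
  |U|=4: {3,5,7,8}:5  {3,6,7,8}:5  {4,6,7,8}:2  {5,6,7,8}:4
  |U|=5: {3,4,6,7,8}:7  {3,5,6,7,8}:14  {4,5,6,7,8}:6
  |U|=6: {2,4,5,6,7,8}:6  {3,4,5,6,7,8}:27
  |U|=7: {0,2,4,5,6,7,8}:6  {1,2,4,5,6,7,8}:6  {2,3,4,5,6,7,8}:33
  start at 0(a): 39
  start at 1(c): 39
  start at 3(b): 12
sum over floor = 90

90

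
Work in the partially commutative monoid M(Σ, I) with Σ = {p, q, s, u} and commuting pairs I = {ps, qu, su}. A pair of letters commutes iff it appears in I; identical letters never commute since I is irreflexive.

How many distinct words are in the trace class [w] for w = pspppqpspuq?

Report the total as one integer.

35

#0=p has no predecessor
#1=s has no predecessor
#2=p depends on [0:p]
#3=p depends on [2:p]
#4=p depends on [3:p]
#5=q depends on [1:s, 4:p]
#6=p depends on [5:q]
#7=s depends on [5:q]
#8=p depends on [6:p]
#9=u depends on [8:p]
#10=q depends on [7:s, 8:p]
sources: [0:p, 1:s]
N(rest) = Σ N(rest − s) over sources s of rest; N(one piece) = 1:
  size 1 → [9]=1  [10]=1
  size 2 → [7,10]=1  [9,10]=2
  size 3 → [7,9,10]=3  [8,9,10]=2
  size 4 → [6,8,9,10]=2  [7,8,9,10]=5
  size 5 → [6,7,8,9,10]=7
  size 6 → [5,6,7,8,9,10]=7
  size 7 → [1,5,6,7,8,9,10]=7  [4,5,6,7,8,9,10]=7
  size 8 → [1,4,5,6,7,8,9,10]=14  [3,4,5,6,7,8,9,10]=7
  size 9 → [1,3,4,5,6,7,8,9,10]=21  [2,3,4,5,6,7,8,9,10]=7
  first=0(p) contributes 28
  first=1(s) contributes 7
|[w]| = 35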